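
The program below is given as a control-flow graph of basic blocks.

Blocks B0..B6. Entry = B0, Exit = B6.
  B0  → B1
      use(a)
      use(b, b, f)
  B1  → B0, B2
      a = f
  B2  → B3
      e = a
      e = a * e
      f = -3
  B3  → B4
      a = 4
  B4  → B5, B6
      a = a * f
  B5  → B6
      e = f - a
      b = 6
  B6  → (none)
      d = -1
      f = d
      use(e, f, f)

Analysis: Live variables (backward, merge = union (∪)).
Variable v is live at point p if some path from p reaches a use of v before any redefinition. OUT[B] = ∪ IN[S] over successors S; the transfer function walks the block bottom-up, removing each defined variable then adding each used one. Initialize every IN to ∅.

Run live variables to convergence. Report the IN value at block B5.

Answer: {a, f}

Working:
Fixpoint table:
  B0: | IN={a, b, f} | OUT={b, f}
  B1: | IN={b, f} | OUT={a, b, f}
  B2: | IN={a} | OUT={e, f}
  B3: | IN={e, f} | OUT={a, e, f}
  B4: | IN={a, e, f} | OUT={a, e, f}
  B5: | IN={a, f} | OUT={e}
  B6: | IN={e} | OUT={}

Merge at B5: OUT[B5] = IN[B6] = {e}
Applying B5's transfer function to that OUT value gives IN[B5] (row B5 above).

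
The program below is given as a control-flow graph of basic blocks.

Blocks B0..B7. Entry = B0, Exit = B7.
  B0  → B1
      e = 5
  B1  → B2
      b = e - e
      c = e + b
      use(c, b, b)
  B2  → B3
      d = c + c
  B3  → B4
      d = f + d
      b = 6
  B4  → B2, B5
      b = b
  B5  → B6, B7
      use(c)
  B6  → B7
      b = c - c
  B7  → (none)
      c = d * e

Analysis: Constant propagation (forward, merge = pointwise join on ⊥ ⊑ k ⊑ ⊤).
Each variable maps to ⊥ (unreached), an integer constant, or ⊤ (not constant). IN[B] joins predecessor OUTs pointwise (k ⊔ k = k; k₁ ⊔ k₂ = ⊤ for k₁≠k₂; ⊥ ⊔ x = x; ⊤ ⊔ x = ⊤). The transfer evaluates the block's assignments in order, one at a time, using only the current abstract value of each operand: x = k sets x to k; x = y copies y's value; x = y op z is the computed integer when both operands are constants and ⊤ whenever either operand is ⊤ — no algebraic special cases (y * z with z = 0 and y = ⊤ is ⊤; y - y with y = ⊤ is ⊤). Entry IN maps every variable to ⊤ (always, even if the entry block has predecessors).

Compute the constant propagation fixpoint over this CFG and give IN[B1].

Per-block solution:
  B0:  IN=(all ⊤)  OUT={e:5; rest ⊤}
  B1:  IN={e:5; rest ⊤}  OUT={b:0, c:5, e:5; rest ⊤}
  B2:  IN={c:5, e:5; rest ⊤}  OUT={c:5, d:10, e:5; rest ⊤}
  B3:  IN={c:5, d:10, e:5; rest ⊤}  OUT={b:6, c:5, e:5; rest ⊤}
  B4:  IN={b:6, c:5, e:5; rest ⊤}  OUT={b:6, c:5, e:5; rest ⊤}
  B5:  IN={b:6, c:5, e:5; rest ⊤}  OUT={b:6, c:5, e:5; rest ⊤}
  B6:  IN={b:6, c:5, e:5; rest ⊤}  OUT={b:0, c:5, e:5; rest ⊤}
  B7:  IN={c:5, e:5; rest ⊤}  OUT={e:5; rest ⊤}

Merge at B1: IN[B1] = OUT[B0] = {a: ⊤, b: ⊤, c: ⊤, d: ⊤, e: 5, f: ⊤}

Answer: {a: ⊤, b: ⊤, c: ⊤, d: ⊤, e: 5, f: ⊤}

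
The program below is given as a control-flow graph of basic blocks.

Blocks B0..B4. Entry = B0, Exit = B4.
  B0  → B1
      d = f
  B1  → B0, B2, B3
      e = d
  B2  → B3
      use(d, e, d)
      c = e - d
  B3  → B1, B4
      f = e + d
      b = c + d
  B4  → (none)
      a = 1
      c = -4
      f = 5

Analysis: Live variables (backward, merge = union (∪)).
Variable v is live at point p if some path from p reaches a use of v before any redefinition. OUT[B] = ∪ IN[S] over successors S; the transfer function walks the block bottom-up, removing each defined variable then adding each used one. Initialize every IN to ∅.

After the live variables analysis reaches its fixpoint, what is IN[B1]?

Per-block solution:
  B0: | IN={c, f} | OUT={c, d, f}
  B1: | IN={c, d, f} | OUT={c, d, e, f}
  B2: | IN={d, e} | OUT={c, d, e}
  B3: | IN={c, d, e} | OUT={c, d, f}
  B4: | IN={} | OUT={}

Merge at B1: OUT[B1] = IN[B0] ⊔ IN[B2] ⊔ IN[B3] = {c, d, e, f}
Applying B1's transfer function to that OUT value gives IN[B1] (row B1 above).

Answer: {c, d, f}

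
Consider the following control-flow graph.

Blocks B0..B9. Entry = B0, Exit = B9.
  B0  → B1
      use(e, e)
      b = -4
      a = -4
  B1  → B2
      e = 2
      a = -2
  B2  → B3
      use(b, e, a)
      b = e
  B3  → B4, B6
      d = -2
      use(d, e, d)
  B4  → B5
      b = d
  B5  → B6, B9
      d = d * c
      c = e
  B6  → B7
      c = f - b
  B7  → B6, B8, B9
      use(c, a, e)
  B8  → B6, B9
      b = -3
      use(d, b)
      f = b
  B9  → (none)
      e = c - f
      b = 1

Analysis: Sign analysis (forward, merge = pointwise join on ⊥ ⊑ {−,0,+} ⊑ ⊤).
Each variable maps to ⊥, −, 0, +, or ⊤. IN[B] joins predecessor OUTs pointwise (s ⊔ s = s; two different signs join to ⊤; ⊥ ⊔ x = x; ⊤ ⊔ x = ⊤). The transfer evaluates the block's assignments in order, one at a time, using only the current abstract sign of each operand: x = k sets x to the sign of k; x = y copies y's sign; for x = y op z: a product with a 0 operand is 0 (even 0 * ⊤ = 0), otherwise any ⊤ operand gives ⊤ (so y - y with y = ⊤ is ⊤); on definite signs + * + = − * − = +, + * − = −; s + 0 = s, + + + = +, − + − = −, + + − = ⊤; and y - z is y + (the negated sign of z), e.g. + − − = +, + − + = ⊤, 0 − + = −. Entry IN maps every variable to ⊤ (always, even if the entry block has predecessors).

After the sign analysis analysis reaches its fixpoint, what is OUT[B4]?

Answer: {a: -, b: -, c: ⊤, d: -, e: +, f: ⊤}

Working:
Converged values:
  B0: | IN=(all ⊤) | OUT={a:-, b:-; rest ⊤}
  B1: | IN={a:-, b:-; rest ⊤} | OUT={a:-, b:-, e:+; rest ⊤}
  B2: | IN={a:-, b:-, e:+; rest ⊤} | OUT={a:-, b:+, e:+; rest ⊤}
  B3: | IN={a:-, b:+, e:+; rest ⊤} | OUT={a:-, b:+, d:-, e:+; rest ⊤}
  B4: | IN={a:-, b:+, d:-, e:+; rest ⊤} | OUT={a:-, b:-, d:-, e:+; rest ⊤}
  B5: | IN={a:-, b:-, d:-, e:+; rest ⊤} | OUT={a:-, b:-, c:+, e:+; rest ⊤}
  B6: | IN={a:-, e:+; rest ⊤} | OUT={a:-, e:+; rest ⊤}
  B7: | IN={a:-, e:+; rest ⊤} | OUT={a:-, e:+; rest ⊤}
  B8: | IN={a:-, e:+; rest ⊤} | OUT={a:-, b:-, e:+, f:-; rest ⊤}
  B9: | IN={a:-, e:+; rest ⊤} | OUT={a:-, b:+; rest ⊤}

Merge at B4: IN[B4] = OUT[B3] = {a: -, b: +, c: ⊤, d: -, e: +, f: ⊤}
Applying B4's transfer function to that IN value gives OUT[B4] (row B4 above).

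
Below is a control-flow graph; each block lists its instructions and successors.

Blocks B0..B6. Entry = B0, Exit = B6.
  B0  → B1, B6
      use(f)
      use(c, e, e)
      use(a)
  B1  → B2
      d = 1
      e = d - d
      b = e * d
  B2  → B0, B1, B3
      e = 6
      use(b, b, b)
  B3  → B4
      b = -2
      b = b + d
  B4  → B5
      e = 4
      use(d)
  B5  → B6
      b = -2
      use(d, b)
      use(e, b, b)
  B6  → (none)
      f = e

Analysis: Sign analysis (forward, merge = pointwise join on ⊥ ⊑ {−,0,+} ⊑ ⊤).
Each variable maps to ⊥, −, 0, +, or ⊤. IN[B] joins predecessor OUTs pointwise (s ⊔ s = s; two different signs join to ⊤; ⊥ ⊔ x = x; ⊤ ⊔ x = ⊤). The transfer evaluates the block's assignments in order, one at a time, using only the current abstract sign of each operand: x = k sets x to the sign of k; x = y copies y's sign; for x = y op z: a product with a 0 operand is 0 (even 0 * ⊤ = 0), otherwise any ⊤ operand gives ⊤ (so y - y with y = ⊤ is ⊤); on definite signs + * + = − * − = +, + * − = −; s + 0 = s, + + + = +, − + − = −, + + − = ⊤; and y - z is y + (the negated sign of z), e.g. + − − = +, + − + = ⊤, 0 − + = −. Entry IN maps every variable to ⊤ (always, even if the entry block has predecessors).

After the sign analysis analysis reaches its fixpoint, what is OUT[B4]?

Fixpoint table:
  B0:  IN=(all ⊤)  OUT=(all ⊤)
  B1:  IN=(all ⊤)  OUT={d:+; rest ⊤}
  B2:  IN={d:+; rest ⊤}  OUT={d:+, e:+; rest ⊤}
  B3:  IN={d:+, e:+; rest ⊤}  OUT={d:+, e:+; rest ⊤}
  B4:  IN={d:+, e:+; rest ⊤}  OUT={d:+, e:+; rest ⊤}
  B5:  IN={d:+, e:+; rest ⊤}  OUT={b:-, d:+, e:+; rest ⊤}
  B6:  IN=(all ⊤)  OUT=(all ⊤)

Merge at B4: IN[B4] = OUT[B3] = {a: ⊤, b: ⊤, c: ⊤, d: +, e: +, f: ⊤}
Applying B4's transfer function to that IN value gives OUT[B4] (row B4 above).

Answer: {a: ⊤, b: ⊤, c: ⊤, d: +, e: +, f: ⊤}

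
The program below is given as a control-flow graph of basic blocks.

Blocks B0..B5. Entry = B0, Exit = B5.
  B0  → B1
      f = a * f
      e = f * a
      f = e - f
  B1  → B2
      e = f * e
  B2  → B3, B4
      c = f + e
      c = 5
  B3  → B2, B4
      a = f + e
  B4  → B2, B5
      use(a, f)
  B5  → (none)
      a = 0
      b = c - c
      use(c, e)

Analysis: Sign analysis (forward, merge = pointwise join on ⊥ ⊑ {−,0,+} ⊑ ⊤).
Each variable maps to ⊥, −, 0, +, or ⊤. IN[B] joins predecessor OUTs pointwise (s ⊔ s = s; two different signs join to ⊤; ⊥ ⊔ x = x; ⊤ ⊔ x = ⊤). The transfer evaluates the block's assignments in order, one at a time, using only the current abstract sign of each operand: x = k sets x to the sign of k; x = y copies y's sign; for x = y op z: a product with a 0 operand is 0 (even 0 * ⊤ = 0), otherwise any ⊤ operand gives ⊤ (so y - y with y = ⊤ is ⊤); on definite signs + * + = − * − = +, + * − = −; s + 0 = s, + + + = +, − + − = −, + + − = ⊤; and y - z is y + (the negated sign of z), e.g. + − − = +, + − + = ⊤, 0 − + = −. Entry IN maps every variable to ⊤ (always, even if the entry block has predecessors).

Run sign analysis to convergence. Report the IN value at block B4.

Converged values:
  B0:   IN=(all ⊤)   OUT=(all ⊤)
  B1:   IN=(all ⊤)   OUT=(all ⊤)
  B2:   IN=(all ⊤)   OUT={c:+; rest ⊤}
  B3:   IN={c:+; rest ⊤}   OUT={c:+; rest ⊤}
  B4:   IN={c:+; rest ⊤}   OUT={c:+; rest ⊤}
  B5:   IN={c:+; rest ⊤}   OUT={a:0, c:+; rest ⊤}

Merge at B4: IN[B4] = OUT[B2] ⊔ OUT[B3] = {a: ⊤, b: ⊤, c: +, d: ⊤, e: ⊤, f: ⊤}

Answer: {a: ⊤, b: ⊤, c: +, d: ⊤, e: ⊤, f: ⊤}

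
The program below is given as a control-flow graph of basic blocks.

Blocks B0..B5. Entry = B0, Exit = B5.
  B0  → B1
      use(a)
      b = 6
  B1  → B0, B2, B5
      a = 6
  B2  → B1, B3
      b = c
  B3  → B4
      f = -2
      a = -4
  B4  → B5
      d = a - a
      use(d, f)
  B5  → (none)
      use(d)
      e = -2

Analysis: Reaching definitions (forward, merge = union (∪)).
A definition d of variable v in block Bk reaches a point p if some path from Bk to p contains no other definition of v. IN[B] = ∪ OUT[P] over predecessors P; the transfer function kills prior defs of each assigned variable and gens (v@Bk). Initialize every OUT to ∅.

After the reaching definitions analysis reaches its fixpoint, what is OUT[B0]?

Per-block solution:
  B0: | IN={a@B1, b@B0, b@B2} | OUT={a@B1, b@B0}
  B1: | IN={a@B1, b@B0, b@B2} | OUT={a@B1, b@B0, b@B2}
  B2: | IN={a@B1, b@B0, b@B2} | OUT={a@B1, b@B2}
  B3: | IN={a@B1, b@B2} | OUT={a@B3, b@B2, f@B3}
  B4: | IN={a@B3, b@B2, f@B3} | OUT={a@B3, b@B2, d@B4, f@B3}
  B5: | IN={a@B1, a@B3, b@B0, b@B2, d@B4, f@B3} | OUT={a@B1, a@B3, b@B0, b@B2, d@B4, e@B5, f@B3}

Merge at B0 (entry node, so the boundary value {} is joined with the incoming edge(s)): IN[B0] = {} ⊔ OUT[B1] = {a@B1, b@B0, b@B2}
Applying B0's transfer function to that IN value gives OUT[B0] (row B0 above).

Answer: {a@B1, b@B0}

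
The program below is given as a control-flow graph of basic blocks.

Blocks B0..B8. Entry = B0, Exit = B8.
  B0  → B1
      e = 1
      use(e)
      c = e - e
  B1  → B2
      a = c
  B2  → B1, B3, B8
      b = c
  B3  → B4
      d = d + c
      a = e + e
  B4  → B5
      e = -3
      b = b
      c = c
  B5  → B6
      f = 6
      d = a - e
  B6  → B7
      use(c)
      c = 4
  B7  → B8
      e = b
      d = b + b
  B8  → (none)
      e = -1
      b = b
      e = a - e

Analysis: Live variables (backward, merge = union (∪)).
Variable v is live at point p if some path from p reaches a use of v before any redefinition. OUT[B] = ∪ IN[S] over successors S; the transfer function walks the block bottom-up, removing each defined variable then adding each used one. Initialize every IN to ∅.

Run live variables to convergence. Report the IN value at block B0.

Converged values:
  B0:  IN={d}  OUT={c, d, e}
  B1:  IN={c, d, e}  OUT={a, c, d, e}
  B2:  IN={a, c, d, e}  OUT={a, b, c, d, e}
  B3:  IN={b, c, d, e}  OUT={a, b, c}
  B4:  IN={a, b, c}  OUT={a, b, c, e}
  B5:  IN={a, b, c, e}  OUT={a, b, c}
  B6:  IN={a, b, c}  OUT={a, b}
  B7:  IN={a, b}  OUT={a, b}
  B8:  IN={a, b}  OUT={}

Merge at B0: OUT[B0] = IN[B1] = {c, d, e}
Applying B0's transfer function to that OUT value gives IN[B0] (row B0 above).

Answer: {d}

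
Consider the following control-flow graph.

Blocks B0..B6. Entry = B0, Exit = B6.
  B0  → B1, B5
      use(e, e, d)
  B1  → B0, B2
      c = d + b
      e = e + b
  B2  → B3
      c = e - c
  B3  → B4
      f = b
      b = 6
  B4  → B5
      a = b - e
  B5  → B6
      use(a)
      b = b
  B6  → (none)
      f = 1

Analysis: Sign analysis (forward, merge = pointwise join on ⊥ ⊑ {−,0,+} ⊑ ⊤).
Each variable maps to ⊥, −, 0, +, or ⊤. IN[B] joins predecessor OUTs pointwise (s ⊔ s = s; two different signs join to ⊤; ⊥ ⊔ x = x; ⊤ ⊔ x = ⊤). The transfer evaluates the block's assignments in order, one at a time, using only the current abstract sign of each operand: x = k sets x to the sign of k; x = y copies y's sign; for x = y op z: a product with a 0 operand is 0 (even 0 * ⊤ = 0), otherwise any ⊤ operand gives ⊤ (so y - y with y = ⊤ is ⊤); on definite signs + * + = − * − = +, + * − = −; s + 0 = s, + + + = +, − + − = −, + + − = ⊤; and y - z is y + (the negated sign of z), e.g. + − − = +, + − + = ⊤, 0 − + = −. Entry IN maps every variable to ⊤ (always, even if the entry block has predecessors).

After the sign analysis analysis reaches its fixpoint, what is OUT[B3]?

Per-block solution:
  B0:  IN=(all ⊤)  OUT=(all ⊤)
  B1:  IN=(all ⊤)  OUT=(all ⊤)
  B2:  IN=(all ⊤)  OUT=(all ⊤)
  B3:  IN=(all ⊤)  OUT={b:+; rest ⊤}
  B4:  IN={b:+; rest ⊤}  OUT={b:+; rest ⊤}
  B5:  IN=(all ⊤)  OUT=(all ⊤)
  B6:  IN=(all ⊤)  OUT={f:+; rest ⊤}

Merge at B3: IN[B3] = OUT[B2] = {a: ⊤, b: ⊤, c: ⊤, d: ⊤, e: ⊤, f: ⊤}
Applying B3's transfer function to that IN value gives OUT[B3] (row B3 above).

Answer: {a: ⊤, b: +, c: ⊤, d: ⊤, e: ⊤, f: ⊤}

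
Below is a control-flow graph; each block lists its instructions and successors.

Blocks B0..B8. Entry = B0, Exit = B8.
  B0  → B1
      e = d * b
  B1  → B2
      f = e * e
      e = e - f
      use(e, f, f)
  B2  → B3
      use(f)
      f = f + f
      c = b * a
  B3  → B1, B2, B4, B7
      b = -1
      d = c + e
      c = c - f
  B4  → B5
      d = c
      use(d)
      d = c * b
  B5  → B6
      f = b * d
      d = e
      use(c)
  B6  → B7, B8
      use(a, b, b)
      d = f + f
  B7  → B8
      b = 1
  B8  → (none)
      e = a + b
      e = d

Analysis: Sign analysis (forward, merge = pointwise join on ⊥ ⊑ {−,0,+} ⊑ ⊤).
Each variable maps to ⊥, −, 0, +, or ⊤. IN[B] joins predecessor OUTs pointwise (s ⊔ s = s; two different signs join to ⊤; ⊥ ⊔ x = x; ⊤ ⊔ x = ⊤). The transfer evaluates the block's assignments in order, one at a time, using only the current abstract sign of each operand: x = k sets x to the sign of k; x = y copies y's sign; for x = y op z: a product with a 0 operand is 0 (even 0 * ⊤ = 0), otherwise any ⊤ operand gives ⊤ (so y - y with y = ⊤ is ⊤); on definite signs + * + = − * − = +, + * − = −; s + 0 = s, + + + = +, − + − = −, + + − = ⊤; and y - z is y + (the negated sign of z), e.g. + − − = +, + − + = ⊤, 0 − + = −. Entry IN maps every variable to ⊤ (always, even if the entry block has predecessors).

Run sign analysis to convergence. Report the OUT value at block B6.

Answer: {a: ⊤, b: -, c: ⊤, d: ⊤, e: ⊤, f: ⊤}

Derivation:
Fixpoint table:
  B0: | IN=(all ⊤) | OUT=(all ⊤)
  B1: | IN=(all ⊤) | OUT=(all ⊤)
  B2: | IN=(all ⊤) | OUT=(all ⊤)
  B3: | IN=(all ⊤) | OUT={b:-; rest ⊤}
  B4: | IN={b:-; rest ⊤} | OUT={b:-; rest ⊤}
  B5: | IN={b:-; rest ⊤} | OUT={b:-; rest ⊤}
  B6: | IN={b:-; rest ⊤} | OUT={b:-; rest ⊤}
  B7: | IN={b:-; rest ⊤} | OUT={b:+; rest ⊤}
  B8: | IN=(all ⊤) | OUT=(all ⊤)

Merge at B6: IN[B6] = OUT[B5] = {a: ⊤, b: -, c: ⊤, d: ⊤, e: ⊤, f: ⊤}
Applying B6's transfer function to that IN value gives OUT[B6] (row B6 above).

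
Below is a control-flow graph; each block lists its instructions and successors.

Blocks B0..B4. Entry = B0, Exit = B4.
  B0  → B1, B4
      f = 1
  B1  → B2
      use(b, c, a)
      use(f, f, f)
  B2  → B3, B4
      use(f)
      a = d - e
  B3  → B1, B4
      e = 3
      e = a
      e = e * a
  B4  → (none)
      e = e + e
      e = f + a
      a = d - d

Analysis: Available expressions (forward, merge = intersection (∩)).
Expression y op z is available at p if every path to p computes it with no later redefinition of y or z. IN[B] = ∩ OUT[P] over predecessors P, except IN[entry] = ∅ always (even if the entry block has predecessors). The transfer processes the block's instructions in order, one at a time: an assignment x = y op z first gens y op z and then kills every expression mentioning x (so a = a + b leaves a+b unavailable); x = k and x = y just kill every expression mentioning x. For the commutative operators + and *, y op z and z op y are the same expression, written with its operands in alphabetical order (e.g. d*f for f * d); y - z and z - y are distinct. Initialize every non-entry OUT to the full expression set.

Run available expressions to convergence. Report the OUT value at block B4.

Fixpoint table:
  B0:  IN={}  OUT={}
  B1:  IN={}  OUT={}
  B2:  IN={}  OUT={d-e}
  B3:  IN={d-e}  OUT={}
  B4:  IN={}  OUT={d-d}

Merge at B4: IN[B4] = OUT[B0] ∩ OUT[B2] ∩ OUT[B3] = {}
Applying B4's transfer function to that IN value gives OUT[B4] (row B4 above).

Answer: {d-d}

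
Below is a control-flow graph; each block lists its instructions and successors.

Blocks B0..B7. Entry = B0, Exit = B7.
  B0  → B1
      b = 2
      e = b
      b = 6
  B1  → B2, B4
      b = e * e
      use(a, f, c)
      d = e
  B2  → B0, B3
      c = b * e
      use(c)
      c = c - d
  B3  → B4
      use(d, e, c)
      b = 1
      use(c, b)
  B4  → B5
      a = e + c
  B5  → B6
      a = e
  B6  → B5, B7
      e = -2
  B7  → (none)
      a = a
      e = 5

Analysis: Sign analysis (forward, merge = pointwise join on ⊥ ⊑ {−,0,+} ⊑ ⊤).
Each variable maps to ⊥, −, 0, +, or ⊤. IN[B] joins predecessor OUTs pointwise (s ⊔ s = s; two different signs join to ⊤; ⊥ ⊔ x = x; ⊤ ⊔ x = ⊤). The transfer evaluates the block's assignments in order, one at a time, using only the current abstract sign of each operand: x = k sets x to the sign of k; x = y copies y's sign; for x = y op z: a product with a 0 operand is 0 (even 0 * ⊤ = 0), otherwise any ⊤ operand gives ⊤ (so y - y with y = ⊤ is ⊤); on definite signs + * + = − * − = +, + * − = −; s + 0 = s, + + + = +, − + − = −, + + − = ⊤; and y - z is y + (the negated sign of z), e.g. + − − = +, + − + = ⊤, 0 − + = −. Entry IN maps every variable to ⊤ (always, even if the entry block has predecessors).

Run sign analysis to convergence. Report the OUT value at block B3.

Converged values:
  B0: | IN=(all ⊤) | OUT={b:+, e:+; rest ⊤}
  B1: | IN={b:+, e:+; rest ⊤} | OUT={b:+, d:+, e:+; rest ⊤}
  B2: | IN={b:+, d:+, e:+; rest ⊤} | OUT={b:+, d:+, e:+; rest ⊤}
  B3: | IN={b:+, d:+, e:+; rest ⊤} | OUT={b:+, d:+, e:+; rest ⊤}
  B4: | IN={b:+, d:+, e:+; rest ⊤} | OUT={b:+, d:+, e:+; rest ⊤}
  B5: | IN={b:+, d:+; rest ⊤} | OUT={b:+, d:+; rest ⊤}
  B6: | IN={b:+, d:+; rest ⊤} | OUT={b:+, d:+, e:-; rest ⊤}
  B7: | IN={b:+, d:+, e:-; rest ⊤} | OUT={b:+, d:+, e:+; rest ⊤}

Merge at B3: IN[B3] = OUT[B2] = {a: ⊤, b: +, c: ⊤, d: +, e: +, f: ⊤}
Applying B3's transfer function to that IN value gives OUT[B3] (row B3 above).

Answer: {a: ⊤, b: +, c: ⊤, d: +, e: +, f: ⊤}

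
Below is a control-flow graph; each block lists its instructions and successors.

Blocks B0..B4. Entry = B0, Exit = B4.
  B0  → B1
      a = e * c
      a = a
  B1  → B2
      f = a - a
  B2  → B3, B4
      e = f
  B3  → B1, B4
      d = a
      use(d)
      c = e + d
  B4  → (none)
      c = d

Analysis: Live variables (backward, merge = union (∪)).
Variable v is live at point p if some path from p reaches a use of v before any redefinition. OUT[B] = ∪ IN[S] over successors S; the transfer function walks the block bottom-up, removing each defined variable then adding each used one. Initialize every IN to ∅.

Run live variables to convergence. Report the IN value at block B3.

Answer: {a, e}

Trace:
Fixpoint table:
  B0:  IN={c, d, e}  OUT={a, d}
  B1:  IN={a, d}  OUT={a, d, f}
  B2:  IN={a, d, f}  OUT={a, d, e}
  B3:  IN={a, e}  OUT={a, d}
  B4:  IN={d}  OUT={}

Merge at B3: OUT[B3] = IN[B1] ⊔ IN[B4] = {a, d}
Applying B3's transfer function to that OUT value gives IN[B3] (row B3 above).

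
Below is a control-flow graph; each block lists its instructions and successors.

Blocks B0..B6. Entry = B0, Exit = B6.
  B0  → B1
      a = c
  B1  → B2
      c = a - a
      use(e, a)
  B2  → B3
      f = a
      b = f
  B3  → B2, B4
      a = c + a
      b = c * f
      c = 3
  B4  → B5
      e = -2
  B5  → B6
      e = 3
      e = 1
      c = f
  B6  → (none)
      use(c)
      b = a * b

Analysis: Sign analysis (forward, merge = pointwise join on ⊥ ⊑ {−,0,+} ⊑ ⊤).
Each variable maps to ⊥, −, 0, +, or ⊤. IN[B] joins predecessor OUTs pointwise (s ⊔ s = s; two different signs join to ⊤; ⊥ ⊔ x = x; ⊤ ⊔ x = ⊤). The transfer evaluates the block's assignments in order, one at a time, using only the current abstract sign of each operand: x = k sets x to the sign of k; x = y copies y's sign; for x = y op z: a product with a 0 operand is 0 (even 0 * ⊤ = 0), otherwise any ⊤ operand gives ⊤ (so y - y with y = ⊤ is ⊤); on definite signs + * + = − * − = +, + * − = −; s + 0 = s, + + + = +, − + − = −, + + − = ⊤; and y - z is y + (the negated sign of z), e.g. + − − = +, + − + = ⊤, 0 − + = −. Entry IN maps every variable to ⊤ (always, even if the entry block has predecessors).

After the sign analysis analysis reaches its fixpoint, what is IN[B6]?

Answer: {a: ⊤, b: ⊤, c: ⊤, d: ⊤, e: +, f: ⊤}

Derivation:
Fixpoint table:
  B0:  IN=(all ⊤)  OUT=(all ⊤)
  B1:  IN=(all ⊤)  OUT=(all ⊤)
  B2:  IN=(all ⊤)  OUT=(all ⊤)
  B3:  IN=(all ⊤)  OUT={c:+; rest ⊤}
  B4:  IN={c:+; rest ⊤}  OUT={c:+, e:-; rest ⊤}
  B5:  IN={c:+, e:-; rest ⊤}  OUT={e:+; rest ⊤}
  B6:  IN={e:+; rest ⊤}  OUT={e:+; rest ⊤}

Merge at B6: IN[B6] = OUT[B5] = {a: ⊤, b: ⊤, c: ⊤, d: ⊤, e: +, f: ⊤}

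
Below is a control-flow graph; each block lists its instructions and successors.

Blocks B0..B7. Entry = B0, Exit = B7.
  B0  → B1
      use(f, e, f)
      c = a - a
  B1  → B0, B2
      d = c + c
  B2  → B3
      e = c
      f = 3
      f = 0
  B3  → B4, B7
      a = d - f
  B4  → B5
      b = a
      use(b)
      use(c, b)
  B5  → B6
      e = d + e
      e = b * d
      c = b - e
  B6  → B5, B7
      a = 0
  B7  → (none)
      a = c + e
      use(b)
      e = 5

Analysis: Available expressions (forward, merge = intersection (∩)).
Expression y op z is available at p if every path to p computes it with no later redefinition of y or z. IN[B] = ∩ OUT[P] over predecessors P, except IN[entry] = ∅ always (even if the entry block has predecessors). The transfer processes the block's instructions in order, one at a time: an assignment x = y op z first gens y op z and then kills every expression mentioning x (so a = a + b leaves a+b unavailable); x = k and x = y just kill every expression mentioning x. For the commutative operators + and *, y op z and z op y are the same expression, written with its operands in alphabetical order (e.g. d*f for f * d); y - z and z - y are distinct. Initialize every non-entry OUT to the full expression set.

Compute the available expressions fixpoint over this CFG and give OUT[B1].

Answer: {a-a, c+c}

Derivation:
Fixpoint table:
  B0:  IN={}  OUT={a-a}
  B1:  IN={a-a}  OUT={a-a, c+c}
  B2:  IN={a-a, c+c}  OUT={a-a, c+c}
  B3:  IN={a-a, c+c}  OUT={c+c, d-f}
  B4:  IN={c+c, d-f}  OUT={c+c, d-f}
  B5:  IN={d-f}  OUT={b*d, b-e, d-f}
  B6:  IN={b*d, b-e, d-f}  OUT={b*d, b-e, d-f}
  B7:  IN={d-f}  OUT={d-f}

Merge at B1: IN[B1] = OUT[B0] = {a-a}
Applying B1's transfer function to that IN value gives OUT[B1] (row B1 above).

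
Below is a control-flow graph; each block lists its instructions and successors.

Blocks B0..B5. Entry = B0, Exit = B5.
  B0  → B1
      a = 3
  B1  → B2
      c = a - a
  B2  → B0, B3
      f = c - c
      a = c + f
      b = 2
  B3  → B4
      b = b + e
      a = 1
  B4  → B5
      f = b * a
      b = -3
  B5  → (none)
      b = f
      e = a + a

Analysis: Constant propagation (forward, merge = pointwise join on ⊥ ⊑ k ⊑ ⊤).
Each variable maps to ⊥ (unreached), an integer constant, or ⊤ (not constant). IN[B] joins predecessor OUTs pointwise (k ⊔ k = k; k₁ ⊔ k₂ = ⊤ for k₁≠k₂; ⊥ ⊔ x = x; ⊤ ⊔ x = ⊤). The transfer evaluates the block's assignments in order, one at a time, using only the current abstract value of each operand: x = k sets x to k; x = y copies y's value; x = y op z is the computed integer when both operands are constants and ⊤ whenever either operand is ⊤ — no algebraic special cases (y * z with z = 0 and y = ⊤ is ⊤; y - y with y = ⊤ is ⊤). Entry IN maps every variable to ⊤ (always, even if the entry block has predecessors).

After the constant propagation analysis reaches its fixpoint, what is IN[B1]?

Per-block solution:
  B0: | IN=(all ⊤) | OUT={a:3; rest ⊤}
  B1: | IN={a:3; rest ⊤} | OUT={a:3, c:0; rest ⊤}
  B2: | IN={a:3, c:0; rest ⊤} | OUT={a:0, b:2, c:0, f:0; rest ⊤}
  B3: | IN={a:0, b:2, c:0, f:0; rest ⊤} | OUT={a:1, c:0, f:0; rest ⊤}
  B4: | IN={a:1, c:0, f:0; rest ⊤} | OUT={a:1, b:-3, c:0; rest ⊤}
  B5: | IN={a:1, b:-3, c:0; rest ⊤} | OUT={a:1, c:0, e:2; rest ⊤}

Merge at B1: IN[B1] = OUT[B0] = {a: 3, b: ⊤, c: ⊤, d: ⊤, e: ⊤, f: ⊤}

Answer: {a: 3, b: ⊤, c: ⊤, d: ⊤, e: ⊤, f: ⊤}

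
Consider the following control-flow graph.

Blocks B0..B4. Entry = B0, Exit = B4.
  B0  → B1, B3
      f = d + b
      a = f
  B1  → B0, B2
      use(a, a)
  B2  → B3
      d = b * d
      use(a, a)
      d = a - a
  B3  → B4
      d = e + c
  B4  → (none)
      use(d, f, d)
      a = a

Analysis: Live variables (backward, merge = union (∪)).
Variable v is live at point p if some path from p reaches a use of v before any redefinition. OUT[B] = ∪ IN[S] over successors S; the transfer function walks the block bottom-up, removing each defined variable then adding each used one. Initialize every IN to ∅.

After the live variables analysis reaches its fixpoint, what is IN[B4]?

Converged values:
  B0:  IN={b, c, d, e}  OUT={a, b, c, d, e, f}
  B1:  IN={a, b, c, d, e, f}  OUT={a, b, c, d, e, f}
  B2:  IN={a, b, c, d, e, f}  OUT={a, c, e, f}
  B3:  IN={a, c, e, f}  OUT={a, d, f}
  B4:  IN={a, d, f}  OUT={}

B4 is the boundary node: OUT[B4] = {}
Applying B4's transfer function to that OUT value gives IN[B4] (row B4 above).

Answer: {a, d, f}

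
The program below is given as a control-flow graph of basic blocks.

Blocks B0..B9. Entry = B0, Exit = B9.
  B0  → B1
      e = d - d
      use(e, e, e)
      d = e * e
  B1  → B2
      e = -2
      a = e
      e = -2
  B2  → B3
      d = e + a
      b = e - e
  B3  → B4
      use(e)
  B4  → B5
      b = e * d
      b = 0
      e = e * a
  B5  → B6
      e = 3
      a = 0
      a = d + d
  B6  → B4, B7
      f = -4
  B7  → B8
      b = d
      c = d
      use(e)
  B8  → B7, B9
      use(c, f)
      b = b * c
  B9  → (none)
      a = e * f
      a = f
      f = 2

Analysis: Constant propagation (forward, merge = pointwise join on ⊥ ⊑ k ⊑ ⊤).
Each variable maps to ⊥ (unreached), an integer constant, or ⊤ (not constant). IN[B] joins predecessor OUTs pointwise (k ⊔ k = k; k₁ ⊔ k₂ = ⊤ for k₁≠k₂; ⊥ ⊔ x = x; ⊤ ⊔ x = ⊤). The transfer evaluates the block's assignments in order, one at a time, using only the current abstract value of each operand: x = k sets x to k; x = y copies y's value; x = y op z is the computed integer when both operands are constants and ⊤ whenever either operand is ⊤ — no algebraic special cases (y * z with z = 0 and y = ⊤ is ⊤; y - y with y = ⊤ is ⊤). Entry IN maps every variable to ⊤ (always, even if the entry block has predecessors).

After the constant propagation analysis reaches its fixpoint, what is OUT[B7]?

Fixpoint table:
  B0: | IN=(all ⊤) | OUT=(all ⊤)
  B1: | IN=(all ⊤) | OUT={a:-2, e:-2; rest ⊤}
  B2: | IN={a:-2, e:-2; rest ⊤} | OUT={a:-2, b:0, d:-4, e:-2; rest ⊤}
  B3: | IN={a:-2, b:0, d:-4, e:-2; rest ⊤} | OUT={a:-2, b:0, d:-4, e:-2; rest ⊤}
  B4: | IN={b:0, d:-4; rest ⊤} | OUT={b:0, d:-4; rest ⊤}
  B5: | IN={b:0, d:-4; rest ⊤} | OUT={a:-8, b:0, d:-4, e:3; rest ⊤}
  B6: | IN={a:-8, b:0, d:-4, e:3; rest ⊤} | OUT={a:-8, b:0, d:-4, e:3, f:-4; rest ⊤}
  B7: | IN={a:-8, d:-4, e:3, f:-4; rest ⊤} | OUT={a:-8, b:-4, c:-4, d:-4, e:3, f:-4; rest ⊤}
  B8: | IN={a:-8, b:-4, c:-4, d:-4, e:3, f:-4; rest ⊤} | OUT={a:-8, b:16, c:-4, d:-4, e:3, f:-4; rest ⊤}
  B9: | IN={a:-8, b:16, c:-4, d:-4, e:3, f:-4; rest ⊤} | OUT={a:-4, b:16, c:-4, d:-4, e:3, f:2; rest ⊤}

Merge at B7: IN[B7] = OUT[B6] ⊔ OUT[B8] = {a: -8, b: ⊤, c: ⊤, d: -4, e: 3, f: -4}
Applying B7's transfer function to that IN value gives OUT[B7] (row B7 above).

Answer: {a: -8, b: -4, c: -4, d: -4, e: 3, f: -4}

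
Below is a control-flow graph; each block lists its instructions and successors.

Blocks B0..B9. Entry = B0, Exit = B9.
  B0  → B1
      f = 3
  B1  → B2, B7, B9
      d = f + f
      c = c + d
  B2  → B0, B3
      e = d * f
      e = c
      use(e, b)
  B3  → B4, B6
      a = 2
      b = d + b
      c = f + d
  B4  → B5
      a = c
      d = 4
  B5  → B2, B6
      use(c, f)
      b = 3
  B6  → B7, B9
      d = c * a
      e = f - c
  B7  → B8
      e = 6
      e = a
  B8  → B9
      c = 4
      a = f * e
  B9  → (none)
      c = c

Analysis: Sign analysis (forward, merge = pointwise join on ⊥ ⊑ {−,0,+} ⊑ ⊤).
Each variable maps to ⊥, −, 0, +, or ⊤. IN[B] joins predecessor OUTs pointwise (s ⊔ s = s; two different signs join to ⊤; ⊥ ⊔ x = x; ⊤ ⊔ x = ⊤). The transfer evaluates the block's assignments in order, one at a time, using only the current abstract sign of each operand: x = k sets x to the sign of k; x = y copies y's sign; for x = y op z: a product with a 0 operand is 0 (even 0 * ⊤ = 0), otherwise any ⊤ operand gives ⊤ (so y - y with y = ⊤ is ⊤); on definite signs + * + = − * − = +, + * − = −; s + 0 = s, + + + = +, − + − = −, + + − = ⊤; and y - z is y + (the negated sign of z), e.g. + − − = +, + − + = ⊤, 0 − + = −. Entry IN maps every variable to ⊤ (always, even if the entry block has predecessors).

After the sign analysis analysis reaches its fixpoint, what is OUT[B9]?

Answer: {a: ⊤, b: ⊤, c: ⊤, d: +, e: ⊤, f: +}

Derivation:
Fixpoint table:
  B0:  IN=(all ⊤)  OUT={f:+; rest ⊤}
  B1:  IN={f:+; rest ⊤}  OUT={d:+, f:+; rest ⊤}
  B2:  IN={d:+, f:+; rest ⊤}  OUT={d:+, f:+; rest ⊤}
  B3:  IN={d:+, f:+; rest ⊤}  OUT={a:+, c:+, d:+, f:+; rest ⊤}
  B4:  IN={a:+, c:+, d:+, f:+; rest ⊤}  OUT={a:+, c:+, d:+, f:+; rest ⊤}
  B5:  IN={a:+, c:+, d:+, f:+; rest ⊤}  OUT={a:+, b:+, c:+, d:+, f:+; rest ⊤}
  B6:  IN={a:+, c:+, d:+, f:+; rest ⊤}  OUT={a:+, c:+, d:+, f:+; rest ⊤}
  B7:  IN={d:+, f:+; rest ⊤}  OUT={d:+, f:+; rest ⊤}
  B8:  IN={d:+, f:+; rest ⊤}  OUT={c:+, d:+, f:+; rest ⊤}
  B9:  IN={d:+, f:+; rest ⊤}  OUT={d:+, f:+; rest ⊤}

Merge at B9: IN[B9] = OUT[B1] ⊔ OUT[B6] ⊔ OUT[B8] = {a: ⊤, b: ⊤, c: ⊤, d: +, e: ⊤, f: +}
Applying B9's transfer function to that IN value gives OUT[B9] (row B9 above).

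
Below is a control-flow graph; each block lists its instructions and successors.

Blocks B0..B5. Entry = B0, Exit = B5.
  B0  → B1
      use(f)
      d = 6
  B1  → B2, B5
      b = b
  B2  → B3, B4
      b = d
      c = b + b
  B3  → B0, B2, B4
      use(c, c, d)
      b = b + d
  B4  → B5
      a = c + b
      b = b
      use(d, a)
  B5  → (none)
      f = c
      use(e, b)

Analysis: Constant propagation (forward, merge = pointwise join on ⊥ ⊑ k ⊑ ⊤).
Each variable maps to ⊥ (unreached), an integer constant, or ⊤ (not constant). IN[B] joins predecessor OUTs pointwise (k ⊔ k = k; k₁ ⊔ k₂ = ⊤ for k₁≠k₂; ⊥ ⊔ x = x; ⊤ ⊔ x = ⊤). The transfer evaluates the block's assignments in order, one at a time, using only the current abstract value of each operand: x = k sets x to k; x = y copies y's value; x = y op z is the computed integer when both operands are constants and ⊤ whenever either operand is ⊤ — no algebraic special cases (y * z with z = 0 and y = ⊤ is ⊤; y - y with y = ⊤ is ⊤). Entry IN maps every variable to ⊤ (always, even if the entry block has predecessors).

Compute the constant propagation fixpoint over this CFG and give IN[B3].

Answer: {a: ⊤, b: 6, c: 12, d: 6, e: ⊤, f: ⊤}

Working:
Per-block solution:
  B0:  IN=(all ⊤)  OUT={d:6; rest ⊤}
  B1:  IN={d:6; rest ⊤}  OUT={d:6; rest ⊤}
  B2:  IN={d:6; rest ⊤}  OUT={b:6, c:12, d:6; rest ⊤}
  B3:  IN={b:6, c:12, d:6; rest ⊤}  OUT={b:12, c:12, d:6; rest ⊤}
  B4:  IN={c:12, d:6; rest ⊤}  OUT={c:12, d:6; rest ⊤}
  B5:  IN={d:6; rest ⊤}  OUT={d:6; rest ⊤}

Merge at B3: IN[B3] = OUT[B2] = {a: ⊤, b: 6, c: 12, d: 6, e: ⊤, f: ⊤}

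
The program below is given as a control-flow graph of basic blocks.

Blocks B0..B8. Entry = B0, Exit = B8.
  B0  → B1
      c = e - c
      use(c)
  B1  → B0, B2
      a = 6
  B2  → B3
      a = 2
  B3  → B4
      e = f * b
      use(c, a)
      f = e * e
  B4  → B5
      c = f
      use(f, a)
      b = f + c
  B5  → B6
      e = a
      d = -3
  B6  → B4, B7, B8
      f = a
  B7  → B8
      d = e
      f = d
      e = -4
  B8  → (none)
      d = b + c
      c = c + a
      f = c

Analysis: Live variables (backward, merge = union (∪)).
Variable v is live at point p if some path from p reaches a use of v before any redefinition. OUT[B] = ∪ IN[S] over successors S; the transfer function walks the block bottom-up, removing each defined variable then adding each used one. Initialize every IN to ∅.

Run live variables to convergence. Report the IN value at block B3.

Answer: {a, b, c, f}

Trace:
Fixpoint table:
  B0:   IN={b, c, e, f}   OUT={b, c, e, f}
  B1:   IN={b, c, e, f}   OUT={b, c, e, f}
  B2:   IN={b, c, f}   OUT={a, b, c, f}
  B3:   IN={a, b, c, f}   OUT={a, f}
  B4:   IN={a, f}   OUT={a, b, c}
  B5:   IN={a, b, c}   OUT={a, b, c, e}
  B6:   IN={a, b, c, e}   OUT={a, b, c, e, f}
  B7:   IN={a, b, c, e}   OUT={a, b, c}
  B8:   IN={a, b, c}   OUT={}

Merge at B3: OUT[B3] = IN[B4] = {a, f}
Applying B3's transfer function to that OUT value gives IN[B3] (row B3 above).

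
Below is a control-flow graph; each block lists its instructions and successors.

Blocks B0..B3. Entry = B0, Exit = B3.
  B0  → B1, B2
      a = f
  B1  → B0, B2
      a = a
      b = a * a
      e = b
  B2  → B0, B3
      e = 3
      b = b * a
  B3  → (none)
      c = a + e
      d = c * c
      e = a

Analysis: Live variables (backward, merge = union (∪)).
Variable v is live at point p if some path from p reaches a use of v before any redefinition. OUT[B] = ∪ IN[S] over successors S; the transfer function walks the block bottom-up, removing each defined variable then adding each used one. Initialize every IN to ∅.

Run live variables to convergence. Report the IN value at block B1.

Converged values:
  B0: | IN={b, f} | OUT={a, b, f}
  B1: | IN={a, f} | OUT={a, b, f}
  B2: | IN={a, b, f} | OUT={a, b, e, f}
  B3: | IN={a, e} | OUT={}

Merge at B1: OUT[B1] = IN[B0] ⊔ IN[B2] = {a, b, f}
Applying B1's transfer function to that OUT value gives IN[B1] (row B1 above).

Answer: {a, f}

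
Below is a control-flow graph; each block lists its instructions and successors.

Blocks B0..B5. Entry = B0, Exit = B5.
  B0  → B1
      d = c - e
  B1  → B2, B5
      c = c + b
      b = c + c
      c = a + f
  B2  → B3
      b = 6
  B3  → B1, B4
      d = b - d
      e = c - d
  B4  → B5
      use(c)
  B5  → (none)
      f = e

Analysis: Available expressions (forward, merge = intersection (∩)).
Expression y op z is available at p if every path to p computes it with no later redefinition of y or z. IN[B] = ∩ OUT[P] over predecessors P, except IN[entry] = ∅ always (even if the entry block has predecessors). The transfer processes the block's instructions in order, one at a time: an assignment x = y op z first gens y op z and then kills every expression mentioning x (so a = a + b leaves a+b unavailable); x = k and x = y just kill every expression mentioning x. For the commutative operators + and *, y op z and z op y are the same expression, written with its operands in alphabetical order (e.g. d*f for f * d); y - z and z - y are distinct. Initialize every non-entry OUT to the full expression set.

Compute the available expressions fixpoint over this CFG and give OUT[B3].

Per-block solution:
  B0:   IN={}   OUT={c-e}
  B1:   IN={}   OUT={a+f}
  B2:   IN={a+f}   OUT={a+f}
  B3:   IN={a+f}   OUT={a+f, c-d}
  B4:   IN={a+f, c-d}   OUT={a+f, c-d}
  B5:   IN={a+f}   OUT={}

Merge at B3: IN[B3] = OUT[B2] = {a+f}
Applying B3's transfer function to that IN value gives OUT[B3] (row B3 above).

Answer: {a+f, c-d}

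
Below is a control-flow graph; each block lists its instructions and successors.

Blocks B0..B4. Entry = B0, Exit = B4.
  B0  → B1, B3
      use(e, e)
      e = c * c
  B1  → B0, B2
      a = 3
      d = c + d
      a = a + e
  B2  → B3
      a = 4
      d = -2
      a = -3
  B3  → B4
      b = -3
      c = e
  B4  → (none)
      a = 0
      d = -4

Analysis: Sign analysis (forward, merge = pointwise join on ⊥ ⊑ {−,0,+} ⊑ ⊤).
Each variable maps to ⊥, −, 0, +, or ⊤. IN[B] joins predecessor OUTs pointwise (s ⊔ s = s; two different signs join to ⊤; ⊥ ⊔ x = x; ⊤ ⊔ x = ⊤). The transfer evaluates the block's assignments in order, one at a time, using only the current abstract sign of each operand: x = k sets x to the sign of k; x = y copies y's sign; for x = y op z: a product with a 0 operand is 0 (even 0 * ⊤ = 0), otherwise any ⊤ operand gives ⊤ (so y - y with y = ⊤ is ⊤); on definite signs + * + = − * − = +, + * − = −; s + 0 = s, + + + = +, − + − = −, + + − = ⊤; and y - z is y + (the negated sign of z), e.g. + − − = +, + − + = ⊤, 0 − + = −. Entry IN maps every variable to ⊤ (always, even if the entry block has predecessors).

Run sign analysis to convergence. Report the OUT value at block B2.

Per-block solution:
  B0: | IN=(all ⊤) | OUT=(all ⊤)
  B1: | IN=(all ⊤) | OUT=(all ⊤)
  B2: | IN=(all ⊤) | OUT={a:-, d:-; rest ⊤}
  B3: | IN=(all ⊤) | OUT={b:-; rest ⊤}
  B4: | IN={b:-; rest ⊤} | OUT={a:0, b:-, d:-; rest ⊤}

Merge at B2: IN[B2] = OUT[B1] = {a: ⊤, b: ⊤, c: ⊤, d: ⊤, e: ⊤, f: ⊤}
Applying B2's transfer function to that IN value gives OUT[B2] (row B2 above).

Answer: {a: -, b: ⊤, c: ⊤, d: -, e: ⊤, f: ⊤}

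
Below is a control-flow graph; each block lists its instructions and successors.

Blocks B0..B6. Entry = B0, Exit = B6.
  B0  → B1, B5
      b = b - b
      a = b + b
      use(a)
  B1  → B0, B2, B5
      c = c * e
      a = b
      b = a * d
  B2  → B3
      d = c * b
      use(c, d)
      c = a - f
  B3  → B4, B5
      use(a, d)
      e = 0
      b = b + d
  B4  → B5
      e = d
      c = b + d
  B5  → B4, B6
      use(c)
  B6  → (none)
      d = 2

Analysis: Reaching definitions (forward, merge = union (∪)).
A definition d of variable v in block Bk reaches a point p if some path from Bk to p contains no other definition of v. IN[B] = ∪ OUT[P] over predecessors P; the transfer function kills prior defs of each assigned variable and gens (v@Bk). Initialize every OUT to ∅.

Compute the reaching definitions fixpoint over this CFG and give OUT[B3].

Answer: {a@B1, b@B3, c@B2, d@B2, e@B3}

Working:
Per-block solution:
  B0:  IN={a@B1, b@B1, c@B1}  OUT={a@B0, b@B0, c@B1}
  B1:  IN={a@B0, b@B0, c@B1}  OUT={a@B1, b@B1, c@B1}
  B2:  IN={a@B1, b@B1, c@B1}  OUT={a@B1, b@B1, c@B2, d@B2}
  B3:  IN={a@B1, b@B1, c@B2, d@B2}  OUT={a@B1, b@B3, c@B2, d@B2, e@B3}
  B4:  IN={a@B0, a@B1, b@B0, b@B1, b@B3, c@B1, c@B2, c@B4, d@B2, e@B3, e@B4}  OUT={a@B0, a@B1, b@B0, b@B1, b@B3, c@B4, d@B2, e@B4}
  B5:  IN={a@B0, a@B1, b@B0, b@B1, b@B3, c@B1, c@B2, c@B4, d@B2, e@B3, e@B4}  OUT={a@B0, a@B1, b@B0, b@B1, b@B3, c@B1, c@B2, c@B4, d@B2, e@B3, e@B4}
  B6:  IN={a@B0, a@B1, b@B0, b@B1, b@B3, c@B1, c@B2, c@B4, d@B2, e@B3, e@B4}  OUT={a@B0, a@B1, b@B0, b@B1, b@B3, c@B1, c@B2, c@B4, d@B6, e@B3, e@B4}

Merge at B3: IN[B3] = OUT[B2] = {a@B1, b@B1, c@B2, d@B2}
Applying B3's transfer function to that IN value gives OUT[B3] (row B3 above).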